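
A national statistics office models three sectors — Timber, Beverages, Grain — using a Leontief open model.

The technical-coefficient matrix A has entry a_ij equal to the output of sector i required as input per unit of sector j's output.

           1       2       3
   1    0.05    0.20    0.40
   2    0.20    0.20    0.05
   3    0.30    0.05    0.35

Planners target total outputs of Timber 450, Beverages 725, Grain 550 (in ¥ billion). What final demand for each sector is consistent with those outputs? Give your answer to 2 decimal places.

I − A =
  [   0.95    -0.20    -0.40]
  [  -0.20     0.80    -0.05]
  [  -0.30    -0.05     0.65]
d = (I − A) x:
  d_1 = (+0.95)·450 + (-0.20)·725 + (-0.40)·550 = 62.50
  d_2 = (-0.20)·450 + (+0.80)·725 + (-0.05)·550 = 462.50
  d_3 = (-0.30)·450 + (-0.05)·725 + (+0.65)·550 = 186.25

d_1 = 62.50, d_2 = 462.50, d_3 = 186.25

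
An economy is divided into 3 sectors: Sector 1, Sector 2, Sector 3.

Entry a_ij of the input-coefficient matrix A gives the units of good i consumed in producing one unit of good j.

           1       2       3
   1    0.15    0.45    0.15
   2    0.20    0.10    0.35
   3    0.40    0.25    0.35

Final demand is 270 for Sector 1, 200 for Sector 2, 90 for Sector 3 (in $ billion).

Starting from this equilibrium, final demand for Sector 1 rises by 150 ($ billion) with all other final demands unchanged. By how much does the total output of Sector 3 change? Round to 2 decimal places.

Δx_3 = 256.38

I − A =
  [   0.85    -0.45    -0.15]
  [  -0.20     0.90    -0.35]
  [  -0.40    -0.25     0.65]
Cofactors of I−A, C_ij = (−1)^(i+j)·(minor ij) (rows/columns in the sector order above):
  C_11 = (0.90)(0.65) − (-0.35)(-0.25) = 0.4975
  C_12 = −[(-0.20)(0.65) − (-0.35)(-0.40)] = 0.2700
  C_13 = (-0.20)(-0.25) − (0.90)(-0.40) = 0.4100
  C_21 = −[(-0.45)(0.65) − (-0.15)(-0.25)] = 0.3300
  C_22 = (0.85)(0.65) − (-0.15)(-0.40) = 0.4925
  C_23 = −[(0.85)(-0.25) − (-0.45)(-0.40)] = 0.3925
  C_31 = (-0.45)(-0.35) − (-0.15)(0.90) = 0.2925
  C_32 = −[(0.85)(-0.35) − (-0.15)(-0.20)] = 0.3275
  C_33 = (0.85)(0.90) − (-0.45)(-0.20) = 0.6750
det(I−A) = Σ_j (I−A)_1j·C_1j = (0.85)(0.4975) + (-0.45)(0.2700) + (-0.15)(0.4100) = 0.239875
adj(I−A) = Cᵀ =
  [ 0.4975   0.3300   0.2925]
  [ 0.2700   0.4925   0.3275]
  [ 0.4100   0.3925   0.6750]
(I − A)⁻¹ = adj(I−A) / det(I−A) ≈
  [   2.0740     1.3757     1.2194]
  [   1.1256     2.0532     1.3653]
  [   1.7092     1.6363     2.8140]
Δx = (I − A)⁻¹ Δd with Δd having +150 in the Sector 1 component and 0 elsewhere.
So Δx_3 = L_31 · (+150), where L_31 = adj(I−A)_31 / det(I−A) = 0.4100 / 0.239875.
Δx_3 = 0.4100 × (+150) / 0.239875 = 61.50 / 0.239875 ≈ 256.38.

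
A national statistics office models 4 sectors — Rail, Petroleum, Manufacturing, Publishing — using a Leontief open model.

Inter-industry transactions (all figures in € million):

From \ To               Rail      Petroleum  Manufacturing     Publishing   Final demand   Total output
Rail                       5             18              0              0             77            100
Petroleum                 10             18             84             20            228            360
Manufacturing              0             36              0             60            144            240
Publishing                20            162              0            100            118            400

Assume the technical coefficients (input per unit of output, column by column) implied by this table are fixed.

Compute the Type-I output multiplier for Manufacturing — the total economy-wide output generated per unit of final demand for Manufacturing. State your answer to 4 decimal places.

m_3 = 1.7683

Technical coefficients a_ij = z_ij / X_j:
  a_11 = 5/100 = 0.05, a_21 = 10/100 = 0.10, a_31 = 0/100 = 0.00, a_41 = 20/100 = 0.20
  a_12 = 18/360 = 0.05, a_22 = 18/360 = 0.05, a_32 = 36/360 = 0.10, a_42 = 162/360 = 0.45
  a_13 = 0/240 = 0.00, a_23 = 84/240 = 0.35, a_33 = 0/240 = 0.00, a_43 = 0/240 = 0.00
  a_14 = 0/400 = 0.00, a_24 = 20/400 = 0.05, a_34 = 60/400 = 0.15, a_44 = 100/400 = 0.25
I − A =
  [   0.95    -0.05     0.00     0.00]
  [  -0.10     0.95    -0.35    -0.05]
  [   0.00    -0.10     1.00    -0.15]
  [  -0.20    -0.45     0.00     0.75]
Compute the cofactors C_ij = (−1)^(i+j)·(3×3 minor ij) of I−A; the adjugate is their transpose:
adj(I−A) = Cᵀ =
  [ 0.640125   0.037500   0.013125   0.005125]
  [ 0.095500   0.712500   0.249375   0.097375]
  [ 0.043750   0.136875   0.651250   0.139375]
  [ 0.228000   0.437500   0.153125   0.864250]
det(I−A) = Σ_j (I−A)_1j·C_1j = (0.95)(0.640125) + (-0.05)(0.095500) + (0.00)(0.043750) + (0.00)(0.228000) = 0.60334375
(I − A)⁻¹ = adj(I−A) / det(I−A) ≈
  [   1.06096     0.06215     0.02175     0.00849]
  [   0.15828     1.18092     0.41332     0.16139]
  [   0.07251     0.22686     1.07940     0.23100]
  [   0.37789     0.72513     0.25379     1.43243]
The output multiplier for sector j is the column-j sum of the Leontief inverse (I − A)⁻¹ = adj(I−A) / det(I−A).
Column 3 of adj(I−A): (0.013125, 0.249375, 0.651250, 0.153125); det(I−A) = 0.60334375.
m_3 = (0.013125 + 0.249375 + 0.651250 + 0.153125) / 0.60334375 = 1.066875 / 0.60334375 ≈ 1.7683.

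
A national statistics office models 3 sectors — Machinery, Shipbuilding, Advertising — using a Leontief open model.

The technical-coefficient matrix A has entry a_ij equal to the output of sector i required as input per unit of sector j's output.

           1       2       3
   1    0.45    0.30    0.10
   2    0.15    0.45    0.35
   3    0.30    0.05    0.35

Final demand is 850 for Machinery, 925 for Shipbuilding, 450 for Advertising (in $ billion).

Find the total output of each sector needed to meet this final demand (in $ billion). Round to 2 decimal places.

x_1 = 5009.17, x_2 = 5215.02, x_3 = 3405.39

I − A =
  [   0.55    -0.30    -0.10]
  [  -0.15     0.55    -0.35]
  [  -0.30    -0.05     0.65]
Cofactors of I−A, C_ij = (−1)^(i+j)·(minor ij) (rows/columns in the sector order above):
  C_11 = (0.55)(0.65) − (-0.35)(-0.05) = 0.3400
  C_12 = −[(-0.15)(0.65) − (-0.35)(-0.30)] = 0.2025
  C_13 = (-0.15)(-0.05) − (0.55)(-0.30) = 0.1725
  C_21 = −[(-0.30)(0.65) − (-0.10)(-0.05)] = 0.2000
  C_22 = (0.55)(0.65) − (-0.10)(-0.30) = 0.3275
  C_23 = −[(0.55)(-0.05) − (-0.30)(-0.30)] = 0.1175
  C_31 = (-0.30)(-0.35) − (-0.10)(0.55) = 0.1600
  C_32 = −[(0.55)(-0.35) − (-0.10)(-0.15)] = 0.2075
  C_33 = (0.55)(0.55) − (-0.30)(-0.15) = 0.2575
det(I−A) = Σ_j (I−A)_1j·C_1j = (0.55)(0.3400) + (-0.30)(0.2025) + (-0.10)(0.1725) = 0.1090
adj(I−A) = Cᵀ =
  [ 0.3400   0.2000   0.1600]
  [ 0.2025   0.3275   0.2075]
  [ 0.1725   0.1175   0.2575]
(I − A)⁻¹ = adj(I−A) / det(I−A) ≈
  [   3.1193     1.8349     1.4679]
  [   1.8578     3.0046     1.9037]
  [   1.5826     1.0780     2.3624]
x = (I − A)⁻¹ d = adj(I−A)·d / det(I−A), with det(I−A) = 0.1090:
  x_1 = (0.3400·850 + 0.2000·925 + 0.1600·450) / 0.1090 = 546.00 / 0.1090 ≈ 5009.17
  x_2 = (0.2025·850 + 0.3275·925 + 0.2075·450) / 0.1090 = 568.4375 / 0.1090 ≈ 5215.02
  x_3 = (0.1725·850 + 0.1175·925 + 0.2575·450) / 0.1090 = 371.1875 / 0.1090 ≈ 3405.39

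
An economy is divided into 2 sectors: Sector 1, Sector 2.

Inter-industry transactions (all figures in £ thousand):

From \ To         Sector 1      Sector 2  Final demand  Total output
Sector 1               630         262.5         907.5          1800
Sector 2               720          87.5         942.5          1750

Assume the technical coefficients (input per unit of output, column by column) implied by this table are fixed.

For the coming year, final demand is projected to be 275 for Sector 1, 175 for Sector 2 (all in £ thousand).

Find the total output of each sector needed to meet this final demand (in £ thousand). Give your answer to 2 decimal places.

Technical coefficients a_ij = z_ij / X_j:
  a_11 = 630/1800 = 0.35, a_21 = 720/1800 = 0.40
  a_12 = 262.5/1750 = 0.15, a_22 = 87.5/1750 = 0.05
I − A =
  [   0.65    -0.15]
  [  -0.40     0.95]
det(I−A) = (0.65)(0.95) − (-0.15)(-0.40) = 0.5575
adj(I−A) = [[0.95, 0.15], [0.40, 0.65]]
(I − A)⁻¹ = adj(I−A) / det(I−A) ≈
  [   1.7040     0.2691]
  [   0.7175     1.1659]
x = (I − A)⁻¹ d = adj(I−A)·d / det(I−A), with det(I−A) = 0.5575:
  x_1 = (0.95·275 + 0.15·175) / 0.5575 = 287.50 / 0.5575 ≈ 515.70
  x_2 = (0.40·275 + 0.65·175) / 0.5575 = 223.75 / 0.5575 ≈ 401.35

x_1 = 515.70, x_2 = 401.35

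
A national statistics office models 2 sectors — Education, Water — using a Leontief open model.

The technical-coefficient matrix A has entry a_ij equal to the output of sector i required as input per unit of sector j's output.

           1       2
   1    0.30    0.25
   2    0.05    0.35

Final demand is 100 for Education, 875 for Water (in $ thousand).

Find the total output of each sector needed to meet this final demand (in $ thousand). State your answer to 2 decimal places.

x_1 = 641.24, x_2 = 1395.48

I − A =
  [   0.70    -0.25]
  [  -0.05     0.65]
det(I−A) = (0.70)(0.65) − (-0.25)(-0.05) = 0.4425
adj(I−A) = [[0.65, 0.25], [0.05, 0.70]]
(I − A)⁻¹ = adj(I−A) / det(I−A) ≈
  [   1.4689     0.5650]
  [   0.1130     1.5819]
x = (I − A)⁻¹ d = adj(I−A)·d / det(I−A), with det(I−A) = 0.4425:
  x_1 = (0.65·100 + 0.25·875) / 0.4425 = 283.75 / 0.4425 ≈ 641.24
  x_2 = (0.05·100 + 0.70·875) / 0.4425 = 617.50 / 0.4425 ≈ 1395.48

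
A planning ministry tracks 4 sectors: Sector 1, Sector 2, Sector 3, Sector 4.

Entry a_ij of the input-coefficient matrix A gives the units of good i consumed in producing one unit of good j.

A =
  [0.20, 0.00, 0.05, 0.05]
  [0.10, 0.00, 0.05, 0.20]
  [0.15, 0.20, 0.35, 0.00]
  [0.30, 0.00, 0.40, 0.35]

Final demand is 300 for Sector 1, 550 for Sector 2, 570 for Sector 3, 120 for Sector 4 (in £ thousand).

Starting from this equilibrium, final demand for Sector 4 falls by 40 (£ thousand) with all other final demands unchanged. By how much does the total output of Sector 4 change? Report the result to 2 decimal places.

Δx_4 = -66.94

I − A =
  [   0.80     0.00    -0.05    -0.05]
  [  -0.10     1.00    -0.05    -0.20]
  [  -0.15    -0.20     0.65     0.00]
  [  -0.30     0.00    -0.40     0.65]
Compute the cofactors C_ij = (−1)^(i+j)·(3×3 minor ij) of I−A; the adjugate is their transpose:
adj(I−A) = Cᵀ =
  [ 0.400000   0.010500   0.052500   0.034000]
  [ 0.098125   0.320375   0.097500   0.106125]
  [ 0.122500   0.101000   0.505000   0.040500]
  [ 0.260000   0.067000   0.335000   0.503500]
det(I−A) = Σ_j (I−A)_1j·C_1j = (0.80)(0.400000) + (0.00)(0.098125) + (-0.05)(0.122500) + (-0.05)(0.260000) = 0.300875
(I − A)⁻¹ = adj(I−A) / det(I−A) ≈
  [   1.3295     0.0349     0.1745     0.1130]
  [   0.3261     1.0648     0.3241     0.3527]
  [   0.4071     0.3357     1.6784     0.1346]
  [   0.8641     0.2227     1.1134     1.6735]
Δx = (I − A)⁻¹ Δd with Δd having -40 in the Sector 4 component and 0 elsewhere.
So Δx_4 = L_44 · (-40), where L_44 = adj(I−A)_44 / det(I−A) = 0.503500 / 0.300875.
Δx_4 = 0.503500 × (-40) / 0.300875 = -20.14 / 0.300875 ≈ -66.94.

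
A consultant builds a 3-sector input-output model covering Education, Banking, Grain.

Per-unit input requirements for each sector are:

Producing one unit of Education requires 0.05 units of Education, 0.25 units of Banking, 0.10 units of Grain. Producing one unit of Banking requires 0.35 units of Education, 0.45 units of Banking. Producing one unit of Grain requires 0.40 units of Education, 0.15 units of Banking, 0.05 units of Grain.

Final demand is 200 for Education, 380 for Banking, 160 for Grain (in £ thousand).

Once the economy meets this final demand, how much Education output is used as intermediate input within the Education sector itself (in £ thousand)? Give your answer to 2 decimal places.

I − A =
  [   0.95    -0.35    -0.40]
  [  -0.25     0.55    -0.15]
  [  -0.10     0.00     0.95]
Cofactors of I−A, C_ij = (−1)^(i+j)·(minor ij) (rows/columns in the sector order above):
  C_11 = (0.55)(0.95) − (-0.15)(0.00) = 0.5225
  C_12 = −[(-0.25)(0.95) − (-0.15)(-0.10)] = 0.2525
  C_13 = (-0.25)(0.00) − (0.55)(-0.10) = 0.0550
  C_21 = −[(-0.35)(0.95) − (-0.40)(0.00)] = 0.3325
  C_22 = (0.95)(0.95) − (-0.40)(-0.10) = 0.8625
  C_23 = −[(0.95)(0.00) − (-0.35)(-0.10)] = 0.0350
  C_31 = (-0.35)(-0.15) − (-0.40)(0.55) = 0.2725
  C_32 = −[(0.95)(-0.15) − (-0.40)(-0.25)] = 0.2425
  C_33 = (0.95)(0.55) − (-0.35)(-0.25) = 0.4350
det(I−A) = Σ_j (I−A)_1j·C_1j = (0.95)(0.5225) + (-0.35)(0.2525) + (-0.40)(0.0550) = 0.3860
adj(I−A) = Cᵀ =
  [ 0.5225   0.3325   0.2725]
  [ 0.2525   0.8625   0.2425]
  [ 0.0550   0.0350   0.4350]
(I − A)⁻¹ = adj(I−A) / det(I−A) ≈
  [   1.3536     0.8614     0.7060]
  [   0.6541     2.2345     0.6282]
  [   0.1425     0.0907     1.1269]
First solve x = (I − A)⁻¹ d = adj(I−A)·d / det(I−A); in particular x_E = (0.5225·200 + 0.3325·380 + 0.2725·160) / 0.3860 = 274.45 / 0.3860 ≈ 711.0104.
Intermediate flow from E to E: z_EE = a_EE · x_E = 0.05 × 274.45 / 0.3860 = 13.7225 / 0.3860 ≈ 35.55.

z_EE = 35.55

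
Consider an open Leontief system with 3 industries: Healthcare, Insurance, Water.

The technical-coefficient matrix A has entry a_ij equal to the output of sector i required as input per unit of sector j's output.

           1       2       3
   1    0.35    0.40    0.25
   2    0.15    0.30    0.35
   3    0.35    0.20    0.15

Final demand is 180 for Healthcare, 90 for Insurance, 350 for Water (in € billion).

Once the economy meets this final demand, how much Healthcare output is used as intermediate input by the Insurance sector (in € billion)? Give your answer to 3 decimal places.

z_12 = 416.464

I − A =
  [   0.65    -0.40    -0.25]
  [  -0.15     0.70    -0.35]
  [  -0.35    -0.20     0.85]
Cofactors of I−A, C_ij = (−1)^(i+j)·(minor ij) (rows/columns in the sector order above):
  C_11 = (0.70)(0.85) − (-0.35)(-0.20) = 0.5250
  C_12 = −[(-0.15)(0.85) − (-0.35)(-0.35)] = 0.2500
  C_13 = (-0.15)(-0.20) − (0.70)(-0.35) = 0.2750
  C_21 = −[(-0.40)(0.85) − (-0.25)(-0.20)] = 0.3900
  C_22 = (0.65)(0.85) − (-0.25)(-0.35) = 0.4650
  C_23 = −[(0.65)(-0.20) − (-0.40)(-0.35)] = 0.2700
  C_31 = (-0.40)(-0.35) − (-0.25)(0.70) = 0.3150
  C_32 = −[(0.65)(-0.35) − (-0.25)(-0.15)] = 0.2650
  C_33 = (0.65)(0.70) − (-0.40)(-0.15) = 0.3950
det(I−A) = Σ_j (I−A)_1j·C_1j = (0.65)(0.5250) + (-0.40)(0.2500) + (-0.25)(0.2750) = 0.1725
adj(I−A) = Cᵀ =
  [ 0.5250   0.3900   0.3150]
  [ 0.2500   0.4650   0.2650]
  [ 0.2750   0.2700   0.3950]
(I − A)⁻¹ = adj(I−A) / det(I−A) ≈
  [   3.0435     2.2609     1.8261]
  [   1.4493     2.6957     1.5362]
  [   1.5942     1.5652     2.2899]
First solve x = (I − A)⁻¹ d = adj(I−A)·d / det(I−A); in particular x_2 = (0.2500·180 + 0.4650·90 + 0.2650·350) / 0.1725 = 179.60 / 0.1725 ≈ 1041.15942.
Intermediate flow from 1 to 2: z_12 = a_12 · x_2 = 0.40 × 179.60 / 0.1725 = 71.84 / 0.1725 ≈ 416.464.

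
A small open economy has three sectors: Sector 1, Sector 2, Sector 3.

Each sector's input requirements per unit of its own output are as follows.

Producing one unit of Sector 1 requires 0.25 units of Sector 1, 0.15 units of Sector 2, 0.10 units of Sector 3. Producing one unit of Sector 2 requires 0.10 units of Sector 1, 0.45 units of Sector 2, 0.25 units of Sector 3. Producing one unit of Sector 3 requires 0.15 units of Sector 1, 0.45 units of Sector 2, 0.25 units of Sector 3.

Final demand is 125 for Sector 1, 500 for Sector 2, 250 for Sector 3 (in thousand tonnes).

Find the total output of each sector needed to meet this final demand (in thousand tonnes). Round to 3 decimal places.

x_1 = 642.994, x_2 = 1962.572, x_3 = 1073.257

I − A =
  [   0.75    -0.10    -0.15]
  [  -0.15     0.55    -0.45]
  [  -0.10    -0.25     0.75]
Cofactors of I−A, C_ij = (−1)^(i+j)·(minor ij) (rows/columns in the sector order above):
  C_11 = (0.55)(0.75) − (-0.45)(-0.25) = 0.3000
  C_12 = −[(-0.15)(0.75) − (-0.45)(-0.10)] = 0.1575
  C_13 = (-0.15)(-0.25) − (0.55)(-0.10) = 0.0925
  C_21 = −[(-0.10)(0.75) − (-0.15)(-0.25)] = 0.1125
  C_22 = (0.75)(0.75) − (-0.15)(-0.10) = 0.5475
  C_23 = −[(0.75)(-0.25) − (-0.10)(-0.10)] = 0.1975
  C_31 = (-0.10)(-0.45) − (-0.15)(0.55) = 0.1275
  C_32 = −[(0.75)(-0.45) − (-0.15)(-0.15)] = 0.3600
  C_33 = (0.75)(0.55) − (-0.10)(-0.15) = 0.3975
det(I−A) = Σ_j (I−A)_1j·C_1j = (0.75)(0.3000) + (-0.10)(0.1575) + (-0.15)(0.0925) = 0.195375
adj(I−A) = Cᵀ =
  [ 0.3000   0.1125   0.1275]
  [ 0.1575   0.5475   0.3600]
  [ 0.0925   0.1975   0.3975]
(I − A)⁻¹ = adj(I−A) / det(I−A) ≈
  [   1.5355     0.5758     0.6526]
  [   0.8061     2.8023     1.8426]
  [   0.4734     1.0109     2.0345]
x = (I − A)⁻¹ d = adj(I−A)·d / det(I−A), with det(I−A) = 0.195375:
  x_1 = (0.3000·125 + 0.1125·500 + 0.1275·250) / 0.195375 = 125.625 / 0.195375 ≈ 642.994
  x_2 = (0.1575·125 + 0.5475·500 + 0.3600·250) / 0.195375 = 383.4375 / 0.195375 ≈ 1962.572
  x_3 = (0.0925·125 + 0.1975·500 + 0.3975·250) / 0.195375 = 209.6875 / 0.195375 ≈ 1073.257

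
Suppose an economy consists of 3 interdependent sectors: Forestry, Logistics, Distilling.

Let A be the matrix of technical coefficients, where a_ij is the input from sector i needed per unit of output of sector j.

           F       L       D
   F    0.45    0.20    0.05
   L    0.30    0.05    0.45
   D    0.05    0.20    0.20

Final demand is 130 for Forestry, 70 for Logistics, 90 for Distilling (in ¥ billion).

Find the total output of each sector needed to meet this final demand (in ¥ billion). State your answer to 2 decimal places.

x_F = 358.55, x_L = 284.51, x_D = 206.04

I − A =
  [   0.55    -0.20    -0.05]
  [  -0.30     0.95    -0.45]
  [  -0.05    -0.20     0.80]
Cofactors of I−A, C_ij = (−1)^(i+j)·(minor ij) (rows/columns in the sector order above):
  C_11 = (0.95)(0.80) − (-0.45)(-0.20) = 0.6700
  C_12 = −[(-0.30)(0.80) − (-0.45)(-0.05)] = 0.2625
  C_13 = (-0.30)(-0.20) − (0.95)(-0.05) = 0.1075
  C_21 = −[(-0.20)(0.80) − (-0.05)(-0.20)] = 0.1700
  C_22 = (0.55)(0.80) − (-0.05)(-0.05) = 0.4375
  C_23 = −[(0.55)(-0.20) − (-0.20)(-0.05)] = 0.1200
  C_31 = (-0.20)(-0.45) − (-0.05)(0.95) = 0.1375
  C_32 = −[(0.55)(-0.45) − (-0.05)(-0.30)] = 0.2625
  C_33 = (0.55)(0.95) − (-0.20)(-0.30) = 0.4625
det(I−A) = Σ_j (I−A)_1j·C_1j = (0.55)(0.6700) + (-0.20)(0.2625) + (-0.05)(0.1075) = 0.310625
adj(I−A) = Cᵀ =
  [ 0.6700   0.1700   0.1375]
  [ 0.2625   0.4375   0.2625]
  [ 0.1075   0.1200   0.4625]
(I − A)⁻¹ = adj(I−A) / det(I−A) ≈
  [   2.1569     0.5473     0.4427]
  [   0.8451     1.4085     0.8451]
  [   0.3461     0.3863     1.4889]
x = (I − A)⁻¹ d = adj(I−A)·d / det(I−A), with det(I−A) = 0.310625:
  x_F = (0.6700·130 + 0.1700·70 + 0.1375·90) / 0.310625 = 111.375 / 0.310625 ≈ 358.55
  x_L = (0.2625·130 + 0.4375·70 + 0.2625·90) / 0.310625 = 88.375 / 0.310625 ≈ 284.51
  x_D = (0.1075·130 + 0.1200·70 + 0.4625·90) / 0.310625 = 64.00 / 0.310625 ≈ 206.04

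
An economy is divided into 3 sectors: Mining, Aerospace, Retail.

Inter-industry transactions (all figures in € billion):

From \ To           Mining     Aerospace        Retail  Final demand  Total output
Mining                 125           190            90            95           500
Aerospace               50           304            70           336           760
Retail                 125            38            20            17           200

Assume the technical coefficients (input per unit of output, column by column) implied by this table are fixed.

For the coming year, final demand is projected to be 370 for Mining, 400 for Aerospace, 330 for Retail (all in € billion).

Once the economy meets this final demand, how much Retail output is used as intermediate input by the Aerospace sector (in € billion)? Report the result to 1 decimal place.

Technical coefficients a_ij = z_ij / X_j:
  a_MM = 125/500 = 0.25, a_AM = 50/500 = 0.10, a_RM = 125/500 = 0.25
  a_MA = 190/760 = 0.25, a_AA = 304/760 = 0.40, a_RA = 38/760 = 0.05
  a_MR = 90/200 = 0.45, a_AR = 70/200 = 0.35, a_RR = 20/200 = 0.10
I − A =
  [   0.75    -0.25    -0.45]
  [  -0.10     0.60    -0.35]
  [  -0.25    -0.05     0.90]
Cofactors of I−A, C_ij = (−1)^(i+j)·(minor ij) (rows/columns in the sector order above):
  C_11 = (0.60)(0.90) − (-0.35)(-0.05) = 0.5225
  C_12 = −[(-0.10)(0.90) − (-0.35)(-0.25)] = 0.1775
  C_13 = (-0.10)(-0.05) − (0.60)(-0.25) = 0.1550
  C_21 = −[(-0.25)(0.90) − (-0.45)(-0.05)] = 0.2475
  C_22 = (0.75)(0.90) − (-0.45)(-0.25) = 0.5625
  C_23 = −[(0.75)(-0.05) − (-0.25)(-0.25)] = 0.1000
  C_31 = (-0.25)(-0.35) − (-0.45)(0.60) = 0.3575
  C_32 = −[(0.75)(-0.35) − (-0.45)(-0.10)] = 0.3075
  C_33 = (0.75)(0.60) − (-0.25)(-0.10) = 0.4250
det(I−A) = Σ_j (I−A)_1j·C_1j = (0.75)(0.5225) + (-0.25)(0.1775) + (-0.45)(0.1550) = 0.27775
adj(I−A) = Cᵀ =
  [ 0.5225   0.2475   0.3575]
  [ 0.1775   0.5625   0.3075]
  [ 0.1550   0.1000   0.4250]
(I − A)⁻¹ = adj(I−A) / det(I−A) ≈
  [   1.8812     0.8911     1.2871]
  [   0.6391     2.0252     1.1071]
  [   0.5581     0.3600     1.5302]
First solve x = (I − A)⁻¹ d = adj(I−A)·d / det(I−A); in particular x_A = (0.1775·370 + 0.5625·400 + 0.3075·330) / 0.27775 = 392.15 / 0.27775 ≈ 1411.881.
Intermediate flow from R to A: z_RA = a_RA · x_A = 0.05 × 392.15 / 0.27775 = 19.6075 / 0.27775 ≈ 70.6.

z_RA = 70.6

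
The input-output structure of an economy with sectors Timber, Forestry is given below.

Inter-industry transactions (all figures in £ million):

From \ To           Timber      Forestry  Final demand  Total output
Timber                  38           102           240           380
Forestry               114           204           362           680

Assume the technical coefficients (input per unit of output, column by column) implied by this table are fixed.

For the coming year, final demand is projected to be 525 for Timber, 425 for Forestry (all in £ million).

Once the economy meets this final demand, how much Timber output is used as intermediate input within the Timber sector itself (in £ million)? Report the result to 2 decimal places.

z_11 = 73.72

Technical coefficients a_ij = z_ij / X_j:
  a_11 = 38/380 = 0.10, a_21 = 114/380 = 0.30
  a_12 = 102/680 = 0.15, a_22 = 204/680 = 0.30
I − A =
  [   0.90    -0.15]
  [  -0.30     0.70]
det(I−A) = (0.90)(0.70) − (-0.15)(-0.30) = 0.5850
adj(I−A) = [[0.70, 0.15], [0.30, 0.90]]
(I − A)⁻¹ = adj(I−A) / det(I−A) ≈
  [   1.1966     0.2564]
  [   0.5128     1.5385]
First solve x = (I − A)⁻¹ d = adj(I−A)·d / det(I−A); in particular x_1 = (0.70·525 + 0.15·425) / 0.5850 = 431.25 / 0.5850 ≈ 737.1795.
Intermediate flow from 1 to 1: z_11 = a_11 · x_1 = 0.10 × 431.25 / 0.5850 = 43.125 / 0.5850 ≈ 73.72.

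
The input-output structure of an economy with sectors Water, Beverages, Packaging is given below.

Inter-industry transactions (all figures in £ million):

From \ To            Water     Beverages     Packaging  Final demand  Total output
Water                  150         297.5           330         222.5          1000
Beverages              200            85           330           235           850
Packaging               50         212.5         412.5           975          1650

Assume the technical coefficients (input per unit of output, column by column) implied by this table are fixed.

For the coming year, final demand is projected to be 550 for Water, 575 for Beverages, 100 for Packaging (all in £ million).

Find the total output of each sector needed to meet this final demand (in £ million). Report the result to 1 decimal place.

Technical coefficients a_ij = z_ij / X_j:
  a_WW = 150/1000 = 0.15, a_BW = 200/1000 = 0.20, a_PW = 50/1000 = 0.05
  a_WB = 297.5/850 = 0.35, a_BB = 85/850 = 0.10, a_PB = 212.5/850 = 0.25
  a_WP = 330/1650 = 0.20, a_BP = 330/1650 = 0.20, a_PP = 412.5/1650 = 0.25
I − A =
  [   0.85    -0.35    -0.20]
  [  -0.20     0.90    -0.20]
  [  -0.05    -0.25     0.75]
Cofactors of I−A, C_ij = (−1)^(i+j)·(minor ij) (rows/columns in the sector order above):
  C_11 = (0.90)(0.75) − (-0.20)(-0.25) = 0.6250
  C_12 = −[(-0.20)(0.75) − (-0.20)(-0.05)] = 0.1600
  C_13 = (-0.20)(-0.25) − (0.90)(-0.05) = 0.0950
  C_21 = −[(-0.35)(0.75) − (-0.20)(-0.25)] = 0.3125
  C_22 = (0.85)(0.75) − (-0.20)(-0.05) = 0.6275
  C_23 = −[(0.85)(-0.25) − (-0.35)(-0.05)] = 0.2300
  C_31 = (-0.35)(-0.20) − (-0.20)(0.90) = 0.2500
  C_32 = −[(0.85)(-0.20) − (-0.20)(-0.20)] = 0.2100
  C_33 = (0.85)(0.90) − (-0.35)(-0.20) = 0.6950
det(I−A) = Σ_j (I−A)_1j·C_1j = (0.85)(0.6250) + (-0.35)(0.1600) + (-0.20)(0.0950) = 0.45625
adj(I−A) = Cᵀ =
  [ 0.6250   0.3125   0.2500]
  [ 0.1600   0.6275   0.2100]
  [ 0.0950   0.2300   0.6950]
(I − A)⁻¹ = adj(I−A) / det(I−A) ≈
  [   1.3699     0.6849     0.5479]
  [   0.3507     1.3753     0.4603]
  [   0.2082     0.5041     1.5233]
x = (I − A)⁻¹ d = adj(I−A)·d / det(I−A), with det(I−A) = 0.45625:
  x_W = (0.6250·550 + 0.3125·575 + 0.2500·100) / 0.45625 = 548.4375 / 0.45625 ≈ 1202.1
  x_B = (0.1600·550 + 0.6275·575 + 0.2100·100) / 0.45625 = 469.8125 / 0.45625 ≈ 1029.7
  x_P = (0.0950·550 + 0.2300·575 + 0.6950·100) / 0.45625 = 254.00 / 0.45625 ≈ 556.7

x_W = 1202.1, x_B = 1029.7, x_P = 556.7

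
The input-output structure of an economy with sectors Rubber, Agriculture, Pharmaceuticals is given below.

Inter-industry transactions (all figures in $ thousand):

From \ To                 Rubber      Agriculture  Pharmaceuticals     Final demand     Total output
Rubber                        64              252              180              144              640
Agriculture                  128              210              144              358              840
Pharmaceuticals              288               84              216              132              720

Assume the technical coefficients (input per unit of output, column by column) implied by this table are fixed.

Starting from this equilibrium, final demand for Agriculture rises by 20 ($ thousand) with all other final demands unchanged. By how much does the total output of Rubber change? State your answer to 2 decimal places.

Technical coefficients a_ij = z_ij / X_j:
  a_RR = 64/640 = 0.10, a_AR = 128/640 = 0.20, a_PR = 288/640 = 0.45
  a_RA = 252/840 = 0.30, a_AA = 210/840 = 0.25, a_PA = 84/840 = 0.10
  a_RP = 180/720 = 0.25, a_AP = 144/720 = 0.20, a_PP = 216/720 = 0.30
I − A =
  [   0.90    -0.30    -0.25]
  [  -0.20     0.75    -0.20]
  [  -0.45    -0.10     0.70]
Cofactors of I−A, C_ij = (−1)^(i+j)·(minor ij) (rows/columns in the sector order above):
  C_11 = (0.75)(0.70) − (-0.20)(-0.10) = 0.5050
  C_12 = −[(-0.20)(0.70) − (-0.20)(-0.45)] = 0.2300
  C_13 = (-0.20)(-0.10) − (0.75)(-0.45) = 0.3575
  C_21 = −[(-0.30)(0.70) − (-0.25)(-0.10)] = 0.2350
  C_22 = (0.90)(0.70) − (-0.25)(-0.45) = 0.5175
  C_23 = −[(0.90)(-0.10) − (-0.30)(-0.45)] = 0.2250
  C_31 = (-0.30)(-0.20) − (-0.25)(0.75) = 0.2475
  C_32 = −[(0.90)(-0.20) − (-0.25)(-0.20)] = 0.2300
  C_33 = (0.90)(0.75) − (-0.30)(-0.20) = 0.6150
det(I−A) = Σ_j (I−A)_1j·C_1j = (0.90)(0.5050) + (-0.30)(0.2300) + (-0.25)(0.3575) = 0.296125
adj(I−A) = Cᵀ =
  [ 0.5050   0.2350   0.2475]
  [ 0.2300   0.5175   0.2300]
  [ 0.3575   0.2250   0.6150]
(I − A)⁻¹ = adj(I−A) / det(I−A) ≈
  [   1.7054     0.7936     0.8358]
  [   0.7767     1.7476     0.7767]
  [   1.2073     0.7598     2.0768]
Δx = (I − A)⁻¹ Δd with Δd having +20 in the Agriculture component and 0 elsewhere.
So Δx_R = L_RA · (+20), where L_RA = adj(I−A)_RA / det(I−A) = 0.2350 / 0.296125.
Δx_R = 0.2350 × (+20) / 0.296125 = 4.70 / 0.296125 ≈ 15.87.

Δx_R = 15.87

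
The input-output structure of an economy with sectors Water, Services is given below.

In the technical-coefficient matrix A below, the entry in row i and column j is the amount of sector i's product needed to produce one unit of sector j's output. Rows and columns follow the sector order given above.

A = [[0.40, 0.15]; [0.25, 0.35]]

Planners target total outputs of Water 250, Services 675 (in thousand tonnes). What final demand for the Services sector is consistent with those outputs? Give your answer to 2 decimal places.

I − A =
  [   0.60    -0.15]
  [  -0.25     0.65]
d = (I − A) x:
  d_W = (+0.60)·250 + (-0.15)·675 = 48.75
  d_S = (-0.25)·250 + (+0.65)·675 = 376.25

d_S = 376.25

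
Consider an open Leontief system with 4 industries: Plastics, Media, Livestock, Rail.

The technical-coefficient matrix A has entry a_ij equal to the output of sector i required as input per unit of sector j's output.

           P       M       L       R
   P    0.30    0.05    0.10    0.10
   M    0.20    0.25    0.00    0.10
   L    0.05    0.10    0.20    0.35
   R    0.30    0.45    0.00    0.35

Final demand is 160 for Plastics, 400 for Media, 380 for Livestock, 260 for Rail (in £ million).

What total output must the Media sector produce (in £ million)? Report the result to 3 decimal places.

I − A =
  [   0.70    -0.05    -0.10    -0.10]
  [  -0.20     0.75     0.00    -0.10]
  [  -0.05    -0.10     0.80    -0.35]
  [  -0.30    -0.45     0.00     0.65]
Compute the cofactors C_ij = (−1)^(i+j)·(3×3 minor ij) of I−A; the adjugate is their transpose:
adj(I−A) = Cᵀ =
  [ 0.354000   0.084250   0.044250   0.091250]
  [ 0.128000   0.326250   0.016000   0.078500]
  [ 0.148375   0.161875   0.270250   0.193250]
  [ 0.252000   0.264750   0.031500   0.406250]
det(I−A) = Σ_j (I−A)_1j·C_1j = (0.70)(0.354000) + (-0.05)(0.128000) + (-0.10)(0.148375) + (-0.10)(0.252000) = 0.2013625
(I − A)⁻¹ = adj(I−A) / det(I−A) ≈
  [   1.7580     0.4184     0.2198     0.4532]
  [   0.6357     1.6202     0.0795     0.3898]
  [   0.7369     0.8039     1.3421     0.9597]
  [   1.2515     1.3148     0.1564     2.0175]
x = (I − A)⁻¹ d = adj(I−A)·d / det(I−A), with det(I−A) = 0.2013625:
  x_P = (0.354000·160 + 0.084250·400 + 0.044250·380 + 0.091250·260) / 0.2013625 = 130.88 / 0.2013625 ≈ 649.972
  x_M = (0.128000·160 + 0.326250·400 + 0.016000·380 + 0.078500·260) / 0.2013625 = 177.47 / 0.2013625 ≈ 881.346
  x_L = (0.148375·160 + 0.161875·400 + 0.270250·380 + 0.193250·260) / 0.2013625 = 241.43 / 0.2013625 ≈ 1198.982
  x_R = (0.252000·160 + 0.264750·400 + 0.031500·380 + 0.406250·260) / 0.2013625 = 263.815 / 0.2013625 ≈ 1310.150

x_M = 881.346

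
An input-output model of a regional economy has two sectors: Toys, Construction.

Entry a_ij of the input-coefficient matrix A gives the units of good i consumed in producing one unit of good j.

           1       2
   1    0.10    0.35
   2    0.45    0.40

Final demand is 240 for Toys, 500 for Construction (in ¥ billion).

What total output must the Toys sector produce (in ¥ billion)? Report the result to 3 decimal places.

x_1 = 833.987

I − A =
  [   0.90    -0.35]
  [  -0.45     0.60]
det(I−A) = (0.90)(0.60) − (-0.35)(-0.45) = 0.3825
adj(I−A) = [[0.60, 0.35], [0.45, 0.90]]
(I − A)⁻¹ = adj(I−A) / det(I−A) ≈
  [   1.5686     0.9150]
  [   1.1765     2.3529]
x = (I − A)⁻¹ d = adj(I−A)·d / det(I−A), with det(I−A) = 0.3825:
  x_1 = (0.60·240 + 0.35·500) / 0.3825 = 319.00 / 0.3825 ≈ 833.987
  x_2 = (0.45·240 + 0.90·500) / 0.3825 = 558.00 / 0.3825 ≈ 1458.824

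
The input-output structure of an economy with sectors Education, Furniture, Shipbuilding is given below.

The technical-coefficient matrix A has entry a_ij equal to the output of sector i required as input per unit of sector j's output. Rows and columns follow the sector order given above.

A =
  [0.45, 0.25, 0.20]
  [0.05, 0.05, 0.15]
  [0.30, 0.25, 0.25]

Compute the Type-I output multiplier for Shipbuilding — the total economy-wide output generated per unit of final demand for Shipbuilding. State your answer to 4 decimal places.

m_S = 2.8510

I − A =
  [   0.55    -0.25    -0.20]
  [  -0.05     0.95    -0.15]
  [  -0.30    -0.25     0.75]
Cofactors of I−A, C_ij = (−1)^(i+j)·(minor ij) (rows/columns in the sector order above):
  C_11 = (0.95)(0.75) − (-0.15)(-0.25) = 0.6750
  C_12 = −[(-0.05)(0.75) − (-0.15)(-0.30)] = 0.0825
  C_13 = (-0.05)(-0.25) − (0.95)(-0.30) = 0.2975
  C_21 = −[(-0.25)(0.75) − (-0.20)(-0.25)] = 0.2375
  C_22 = (0.55)(0.75) − (-0.20)(-0.30) = 0.3525
  C_23 = −[(0.55)(-0.25) − (-0.25)(-0.30)] = 0.2125
  C_31 = (-0.25)(-0.15) − (-0.20)(0.95) = 0.2275
  C_32 = −[(0.55)(-0.15) − (-0.20)(-0.05)] = 0.0925
  C_33 = (0.55)(0.95) − (-0.25)(-0.05) = 0.5100
det(I−A) = Σ_j (I−A)_1j·C_1j = (0.55)(0.6750) + (-0.25)(0.0825) + (-0.20)(0.2975) = 0.291125
adj(I−A) = Cᵀ =
  [ 0.6750   0.2375   0.2275]
  [ 0.0825   0.3525   0.0925]
  [ 0.2975   0.2125   0.5100]
(I − A)⁻¹ = adj(I−A) / det(I−A) ≈
  [   2.31859     0.81580     0.78145]
  [   0.28338     1.21082     0.31773]
  [   1.02190     0.72993     1.75182]
The output multiplier for sector j is the column-j sum of the Leontief inverse (I − A)⁻¹ = adj(I−A) / det(I−A).
Column S of adj(I−A): (0.2275, 0.0925, 0.5100); det(I−A) = 0.291125.
m_S = (0.2275 + 0.0925 + 0.5100) / 0.291125 = 0.83 / 0.291125 ≈ 2.8510.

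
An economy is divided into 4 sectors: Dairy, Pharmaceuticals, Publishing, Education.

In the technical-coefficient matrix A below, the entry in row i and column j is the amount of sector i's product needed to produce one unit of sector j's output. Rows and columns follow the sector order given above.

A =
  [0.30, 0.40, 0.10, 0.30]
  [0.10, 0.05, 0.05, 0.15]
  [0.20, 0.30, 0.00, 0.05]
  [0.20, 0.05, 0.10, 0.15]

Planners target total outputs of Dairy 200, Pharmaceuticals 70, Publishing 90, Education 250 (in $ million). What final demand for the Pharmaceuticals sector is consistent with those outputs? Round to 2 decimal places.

I − A =
  [   0.70    -0.40    -0.10    -0.30]
  [  -0.10     0.95    -0.05    -0.15]
  [  -0.20    -0.30     1.00    -0.05]
  [  -0.20    -0.05    -0.10     0.85]
d = (I − A) x:
  d_1 = (+0.70)·200 + (-0.40)·70 + (-0.10)·90 + (-0.30)·250 = 28.00
  d_2 = (-0.10)·200 + (+0.95)·70 + (-0.05)·90 + (-0.15)·250 = 4.50
  d_3 = (-0.20)·200 + (-0.30)·70 + (+1.00)·90 + (-0.05)·250 = 16.50
  d_4 = (-0.20)·200 + (-0.05)·70 + (-0.10)·90 + (+0.85)·250 = 160.00

d_2 = 4.50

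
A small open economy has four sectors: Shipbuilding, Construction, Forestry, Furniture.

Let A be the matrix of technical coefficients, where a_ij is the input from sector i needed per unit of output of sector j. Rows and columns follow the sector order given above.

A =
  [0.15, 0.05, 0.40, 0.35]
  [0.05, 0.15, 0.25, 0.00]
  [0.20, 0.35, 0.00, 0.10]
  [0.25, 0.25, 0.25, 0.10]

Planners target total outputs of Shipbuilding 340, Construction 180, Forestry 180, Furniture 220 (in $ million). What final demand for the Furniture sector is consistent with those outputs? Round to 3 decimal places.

d_4 = 23.000

I − A =
  [   0.85    -0.05    -0.40    -0.35]
  [  -0.05     0.85    -0.25     0.00]
  [  -0.20    -0.35     1.00    -0.10]
  [  -0.25    -0.25    -0.25     0.90]
d = (I − A) x:
  d_1 = (+0.85)·340 + (-0.05)·180 + (-0.40)·180 + (-0.35)·220 = 131.000
  d_2 = (-0.05)·340 + (+0.85)·180 + (-0.25)·180 + (+0.00)·220 = 91.000
  d_3 = (-0.20)·340 + (-0.35)·180 + (+1.00)·180 + (-0.10)·220 = 27.000
  d_4 = (-0.25)·340 + (-0.25)·180 + (-0.25)·180 + (+0.90)·220 = 23.000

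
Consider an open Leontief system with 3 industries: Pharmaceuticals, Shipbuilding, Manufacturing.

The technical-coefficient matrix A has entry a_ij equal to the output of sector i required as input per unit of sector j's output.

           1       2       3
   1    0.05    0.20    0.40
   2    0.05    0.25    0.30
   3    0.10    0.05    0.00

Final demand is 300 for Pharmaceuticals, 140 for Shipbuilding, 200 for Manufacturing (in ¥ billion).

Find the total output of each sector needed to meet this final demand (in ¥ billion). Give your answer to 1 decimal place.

I − A =
  [   0.95    -0.20    -0.40]
  [  -0.05     0.75    -0.30]
  [  -0.10    -0.05     1.00]
Cofactors of I−A, C_ij = (−1)^(i+j)·(minor ij) (rows/columns in the sector order above):
  C_11 = (0.75)(1.00) − (-0.30)(-0.05) = 0.7350
  C_12 = −[(-0.05)(1.00) − (-0.30)(-0.10)] = 0.0800
  C_13 = (-0.05)(-0.05) − (0.75)(-0.10) = 0.0775
  C_21 = −[(-0.20)(1.00) − (-0.40)(-0.05)] = 0.2200
  C_22 = (0.95)(1.00) − (-0.40)(-0.10) = 0.9100
  C_23 = −[(0.95)(-0.05) − (-0.20)(-0.10)] = 0.0675
  C_31 = (-0.20)(-0.30) − (-0.40)(0.75) = 0.3600
  C_32 = −[(0.95)(-0.30) − (-0.40)(-0.05)] = 0.3050
  C_33 = (0.95)(0.75) − (-0.20)(-0.05) = 0.7025
det(I−A) = Σ_j (I−A)_1j·C_1j = (0.95)(0.7350) + (-0.20)(0.0800) + (-0.40)(0.0775) = 0.65125
adj(I−A) = Cᵀ =
  [ 0.7350   0.2200   0.3600]
  [ 0.0800   0.9100   0.3050]
  [ 0.0775   0.0675   0.7025]
(I − A)⁻¹ = adj(I−A) / det(I−A) ≈
  [   1.1286     0.3378     0.5528]
  [   0.1228     1.3973     0.4683]
  [   0.1190     0.1036     1.0787]
x = (I − A)⁻¹ d = adj(I−A)·d / det(I−A), with det(I−A) = 0.65125:
  x_1 = (0.7350·300 + 0.2200·140 + 0.3600·200) / 0.65125 = 323.30 / 0.65125 ≈ 496.4
  x_2 = (0.0800·300 + 0.9100·140 + 0.3050·200) / 0.65125 = 212.40 / 0.65125 ≈ 326.1
  x_3 = (0.0775·300 + 0.0675·140 + 0.7025·200) / 0.65125 = 173.20 / 0.65125 ≈ 266.0

x_1 = 496.4, x_2 = 326.1, x_3 = 266.0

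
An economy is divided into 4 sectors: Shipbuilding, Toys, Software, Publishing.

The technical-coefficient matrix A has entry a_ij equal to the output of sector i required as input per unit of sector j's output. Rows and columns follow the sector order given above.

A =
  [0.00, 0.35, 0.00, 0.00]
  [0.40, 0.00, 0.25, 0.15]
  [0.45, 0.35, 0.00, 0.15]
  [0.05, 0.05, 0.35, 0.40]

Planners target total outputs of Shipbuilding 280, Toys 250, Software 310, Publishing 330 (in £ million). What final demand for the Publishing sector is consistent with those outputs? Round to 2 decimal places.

d_4 = 63.00

I − A =
  [   1.00    -0.35     0.00     0.00]
  [  -0.40     1.00    -0.25    -0.15]
  [  -0.45    -0.35     1.00    -0.15]
  [  -0.05    -0.05    -0.35     0.60]
d = (I − A) x:
  d_1 = (+1.00)·280 + (-0.35)·250 + (+0.00)·310 + (+0.00)·330 = 192.50
  d_2 = (-0.40)·280 + (+1.00)·250 + (-0.25)·310 + (-0.15)·330 = 11.00
  d_3 = (-0.45)·280 + (-0.35)·250 + (+1.00)·310 + (-0.15)·330 = 47.00
  d_4 = (-0.05)·280 + (-0.05)·250 + (-0.35)·310 + (+0.60)·330 = 63.00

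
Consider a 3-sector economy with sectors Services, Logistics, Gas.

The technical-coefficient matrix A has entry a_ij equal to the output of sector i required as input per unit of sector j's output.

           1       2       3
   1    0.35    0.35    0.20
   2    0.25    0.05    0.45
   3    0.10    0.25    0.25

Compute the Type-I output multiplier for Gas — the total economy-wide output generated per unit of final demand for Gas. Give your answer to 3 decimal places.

m_3 = 4.402

I − A =
  [   0.65    -0.35    -0.20]
  [  -0.25     0.95    -0.45]
  [  -0.10    -0.25     0.75]
Cofactors of I−A, C_ij = (−1)^(i+j)·(minor ij) (rows/columns in the sector order above):
  C_11 = (0.95)(0.75) − (-0.45)(-0.25) = 0.6000
  C_12 = −[(-0.25)(0.75) − (-0.45)(-0.10)] = 0.2325
  C_13 = (-0.25)(-0.25) − (0.95)(-0.10) = 0.1575
  C_21 = −[(-0.35)(0.75) − (-0.20)(-0.25)] = 0.3125
  C_22 = (0.65)(0.75) − (-0.20)(-0.10) = 0.4675
  C_23 = −[(0.65)(-0.25) − (-0.35)(-0.10)] = 0.1975
  C_31 = (-0.35)(-0.45) − (-0.20)(0.95) = 0.3475
  C_32 = −[(0.65)(-0.45) − (-0.20)(-0.25)] = 0.3425
  C_33 = (0.65)(0.95) − (-0.35)(-0.25) = 0.5300
det(I−A) = Σ_j (I−A)_1j·C_1j = (0.65)(0.6000) + (-0.35)(0.2325) + (-0.20)(0.1575) = 0.277125
adj(I−A) = Cᵀ =
  [ 0.6000   0.3125   0.3475]
  [ 0.2325   0.4675   0.3425]
  [ 0.1575   0.1975   0.5300]
(I − A)⁻¹ = adj(I−A) / det(I−A) ≈
  [   2.1651     1.1276     1.2539]
  [   0.8390     1.6870     1.2359]
  [   0.5683     0.7127     1.9125]
The output multiplier for sector j is the column-j sum of the Leontief inverse (I − A)⁻¹ = adj(I−A) / det(I−A).
Column 3 of adj(I−A): (0.3475, 0.3425, 0.5300); det(I−A) = 0.277125.
m_3 = (0.3475 + 0.3425 + 0.5300) / 0.277125 = 1.22 / 0.277125 ≈ 4.402.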